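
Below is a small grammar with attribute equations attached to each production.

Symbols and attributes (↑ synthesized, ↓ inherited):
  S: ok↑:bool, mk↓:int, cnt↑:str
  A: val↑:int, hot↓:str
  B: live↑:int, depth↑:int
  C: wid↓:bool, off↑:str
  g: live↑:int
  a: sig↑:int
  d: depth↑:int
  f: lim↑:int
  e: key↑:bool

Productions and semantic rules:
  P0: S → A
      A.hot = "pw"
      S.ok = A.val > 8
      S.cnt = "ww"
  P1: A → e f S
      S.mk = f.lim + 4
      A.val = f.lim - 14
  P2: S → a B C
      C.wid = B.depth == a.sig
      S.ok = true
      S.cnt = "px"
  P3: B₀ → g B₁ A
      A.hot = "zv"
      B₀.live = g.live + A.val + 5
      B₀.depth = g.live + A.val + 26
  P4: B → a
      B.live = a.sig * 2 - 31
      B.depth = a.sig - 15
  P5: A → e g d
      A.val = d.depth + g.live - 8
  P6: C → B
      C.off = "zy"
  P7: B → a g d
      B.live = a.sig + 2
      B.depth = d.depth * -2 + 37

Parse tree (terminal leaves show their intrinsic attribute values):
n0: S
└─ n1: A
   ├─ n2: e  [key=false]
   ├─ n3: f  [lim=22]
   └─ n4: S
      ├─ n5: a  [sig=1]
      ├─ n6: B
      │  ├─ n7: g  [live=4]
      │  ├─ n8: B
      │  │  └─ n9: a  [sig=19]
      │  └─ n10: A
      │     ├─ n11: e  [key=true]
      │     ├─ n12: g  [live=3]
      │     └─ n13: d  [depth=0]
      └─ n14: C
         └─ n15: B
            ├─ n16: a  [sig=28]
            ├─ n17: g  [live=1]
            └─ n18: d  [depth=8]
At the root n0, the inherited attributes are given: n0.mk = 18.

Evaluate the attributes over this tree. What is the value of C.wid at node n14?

false

1. n0.mk = 18  [given at root]
2. n1.hot = "pw"  ["pw"]
3. n2.key = false  [terminal]
4. n3.lim = 22  [terminal]
5. n4.mk = 26  [f.lim + 4]
6. n5.sig = 1  [terminal]
7. n7.live = 4  [terminal]
8. n9.sig = 19  [terminal]
9. n8.live = 7  [a.sig * 2 - 31]
10. n8.depth = 4  [a.sig - 15]
11. n10.hot = "zv"  ["zv"]
12. n11.key = true  [terminal]
13. n12.live = 3  [terminal]
14. n13.depth = 0  [terminal]
15. n10.val = -5  [d.depth + g.live - 8]
16. n6.live = 4  [g.live + A.val + 5]
17. n6.depth = 25  [g.live + A.val + 26]
18. n14.wid = false  [B.depth == a.sig]
19. n16.sig = 28  [terminal]
20. n17.live = 1  [terminal]
21. n18.depth = 8  [terminal]
22. n15.live = 30  [a.sig + 2]
23. n15.depth = 21  [d.depth * -2 + 37]
24. n14.off = "zy"  ["zy"]
25. n4.ok = true  [true]
26. n4.cnt = "px"  ["px"]
27. n1.val = 8  [f.lim - 14]
28. n0.ok = false  [A.val > 8]
29. n0.cnt = "ww"  ["ww"]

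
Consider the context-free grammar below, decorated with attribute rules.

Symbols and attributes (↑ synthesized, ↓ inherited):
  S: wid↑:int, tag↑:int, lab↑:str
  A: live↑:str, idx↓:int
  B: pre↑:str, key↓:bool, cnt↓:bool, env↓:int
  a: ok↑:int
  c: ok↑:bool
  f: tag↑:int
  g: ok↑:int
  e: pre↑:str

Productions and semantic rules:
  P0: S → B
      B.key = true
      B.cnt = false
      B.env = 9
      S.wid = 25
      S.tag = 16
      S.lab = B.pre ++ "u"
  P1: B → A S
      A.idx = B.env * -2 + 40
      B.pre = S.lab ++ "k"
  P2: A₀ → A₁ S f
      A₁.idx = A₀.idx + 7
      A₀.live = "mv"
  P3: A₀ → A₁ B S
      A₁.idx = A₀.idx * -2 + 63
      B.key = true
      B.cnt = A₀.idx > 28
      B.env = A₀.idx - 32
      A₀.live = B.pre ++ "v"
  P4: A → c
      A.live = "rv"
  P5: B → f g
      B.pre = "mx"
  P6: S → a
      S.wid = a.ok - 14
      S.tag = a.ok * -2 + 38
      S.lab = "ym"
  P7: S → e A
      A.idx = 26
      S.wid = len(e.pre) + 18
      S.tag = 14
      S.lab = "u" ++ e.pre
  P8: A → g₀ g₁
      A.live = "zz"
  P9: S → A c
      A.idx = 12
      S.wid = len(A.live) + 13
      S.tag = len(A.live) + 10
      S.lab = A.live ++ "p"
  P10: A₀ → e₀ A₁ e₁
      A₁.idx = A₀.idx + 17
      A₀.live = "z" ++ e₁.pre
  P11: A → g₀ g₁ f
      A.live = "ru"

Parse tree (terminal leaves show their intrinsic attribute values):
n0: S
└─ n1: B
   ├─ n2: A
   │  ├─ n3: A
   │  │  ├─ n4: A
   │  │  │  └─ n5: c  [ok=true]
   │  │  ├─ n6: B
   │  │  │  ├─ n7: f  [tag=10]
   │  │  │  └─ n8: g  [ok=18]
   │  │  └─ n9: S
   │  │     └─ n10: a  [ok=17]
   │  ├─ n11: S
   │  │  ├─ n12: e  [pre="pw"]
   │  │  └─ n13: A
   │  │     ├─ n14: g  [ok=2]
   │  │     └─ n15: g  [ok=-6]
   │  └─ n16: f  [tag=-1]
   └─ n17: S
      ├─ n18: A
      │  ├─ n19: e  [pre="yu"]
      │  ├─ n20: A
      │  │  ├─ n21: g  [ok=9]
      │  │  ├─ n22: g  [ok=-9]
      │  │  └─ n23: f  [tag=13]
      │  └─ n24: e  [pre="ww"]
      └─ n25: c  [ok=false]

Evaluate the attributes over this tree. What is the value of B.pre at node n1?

1. n1.key = true  [true]
2. n1.cnt = false  [false]
3. n1.env = 9  [9]
4. n2.idx = 22  [B.env * -2 + 40]
5. n3.idx = 29  [A₀.idx + 7]
6. n4.idx = 5  [A₀.idx * -2 + 63]
7. n5.ok = true  [terminal]
8. n4.live = "rv"  ["rv"]
9. n6.key = true  [true]
10. n6.cnt = true  [A₀.idx > 28]
11. n6.env = -3  [A₀.idx - 32]
12. n7.tag = 10  [terminal]
13. n8.ok = 18  [terminal]
14. n6.pre = "mx"  ["mx"]
15. n10.ok = 17  [terminal]
16. n9.wid = 3  [a.ok - 14]
17. n9.tag = 4  [a.ok * -2 + 38]
18. n9.lab = "ym"  ["ym"]
19. n3.live = "mxv"  [B.pre ++ "v"]
20. n12.pre = "pw"  [terminal]
21. n13.idx = 26  [26]
22. n14.ok = 2  [terminal]
23. n15.ok = -6  [terminal]
24. n13.live = "zz"  ["zz"]
25. n11.wid = 20  [len(e.pre) + 18]
26. n11.tag = 14  [14]
27. n11.lab = "upw"  ["u" ++ e.pre]
28. n16.tag = -1  [terminal]
29. n2.live = "mv"  ["mv"]
30. n18.idx = 12  [12]
31. n19.pre = "yu"  [terminal]
32. n20.idx = 29  [A₀.idx + 17]
33. n21.ok = 9  [terminal]
34. n22.ok = -9  [terminal]
35. n23.tag = 13  [terminal]
36. n20.live = "ru"  ["ru"]
37. n24.pre = "ww"  [terminal]
38. n18.live = "zww"  ["z" ++ e₁.pre]
39. n25.ok = false  [terminal]
40. n17.wid = 16  [len(A.live) + 13]
41. n17.tag = 13  [len(A.live) + 10]
42. n17.lab = "zwwp"  [A.live ++ "p"]
43. n1.pre = "zwwpk"  [S.lab ++ "k"]
44. n0.wid = 25  [25]
45. n0.tag = 16  [16]
46. n0.lab = "zwwpku"  [B.pre ++ "u"]

"zwwpk"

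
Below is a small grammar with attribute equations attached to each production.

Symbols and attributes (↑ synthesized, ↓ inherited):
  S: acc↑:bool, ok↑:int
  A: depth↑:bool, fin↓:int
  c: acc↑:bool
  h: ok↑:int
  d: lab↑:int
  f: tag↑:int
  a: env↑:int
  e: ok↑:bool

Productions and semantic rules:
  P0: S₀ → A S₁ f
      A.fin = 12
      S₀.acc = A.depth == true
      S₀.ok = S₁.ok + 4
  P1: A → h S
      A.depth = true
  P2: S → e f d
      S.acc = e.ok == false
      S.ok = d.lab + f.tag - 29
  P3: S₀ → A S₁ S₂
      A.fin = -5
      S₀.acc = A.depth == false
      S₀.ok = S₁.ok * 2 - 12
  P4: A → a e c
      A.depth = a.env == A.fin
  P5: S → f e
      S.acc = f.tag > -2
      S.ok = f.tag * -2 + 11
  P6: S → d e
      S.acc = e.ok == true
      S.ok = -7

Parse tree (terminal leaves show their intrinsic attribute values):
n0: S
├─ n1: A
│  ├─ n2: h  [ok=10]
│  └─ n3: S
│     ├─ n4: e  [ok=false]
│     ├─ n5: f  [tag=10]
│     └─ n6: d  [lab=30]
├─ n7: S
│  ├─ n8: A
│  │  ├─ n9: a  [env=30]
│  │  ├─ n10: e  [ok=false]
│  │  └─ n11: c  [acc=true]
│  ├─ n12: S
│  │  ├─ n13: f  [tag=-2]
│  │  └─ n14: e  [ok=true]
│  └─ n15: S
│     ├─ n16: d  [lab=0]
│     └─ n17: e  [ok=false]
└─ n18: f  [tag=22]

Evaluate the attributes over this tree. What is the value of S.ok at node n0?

1. n1.fin = 12  [12]
2. n2.ok = 10  [terminal]
3. n4.ok = false  [terminal]
4. n5.tag = 10  [terminal]
5. n6.lab = 30  [terminal]
6. n3.acc = true  [e.ok == false]
7. n3.ok = 11  [d.lab + f.tag - 29]
8. n1.depth = true  [true]
9. n8.fin = -5  [-5]
10. n9.env = 30  [terminal]
11. n10.ok = false  [terminal]
12. n11.acc = true  [terminal]
13. n8.depth = false  [a.env == A.fin]
14. n13.tag = -2  [terminal]
15. n14.ok = true  [terminal]
16. n12.acc = false  [f.tag > -2]
17. n12.ok = 15  [f.tag * -2 + 11]
18. n16.lab = 0  [terminal]
19. n17.ok = false  [terminal]
20. n15.acc = false  [e.ok == true]
21. n15.ok = -7  [-7]
22. n7.acc = true  [A.depth == false]
23. n7.ok = 18  [S₁.ok * 2 - 12]
24. n18.tag = 22  [terminal]
25. n0.acc = true  [A.depth == true]
26. n0.ok = 22  [S₁.ok + 4]

22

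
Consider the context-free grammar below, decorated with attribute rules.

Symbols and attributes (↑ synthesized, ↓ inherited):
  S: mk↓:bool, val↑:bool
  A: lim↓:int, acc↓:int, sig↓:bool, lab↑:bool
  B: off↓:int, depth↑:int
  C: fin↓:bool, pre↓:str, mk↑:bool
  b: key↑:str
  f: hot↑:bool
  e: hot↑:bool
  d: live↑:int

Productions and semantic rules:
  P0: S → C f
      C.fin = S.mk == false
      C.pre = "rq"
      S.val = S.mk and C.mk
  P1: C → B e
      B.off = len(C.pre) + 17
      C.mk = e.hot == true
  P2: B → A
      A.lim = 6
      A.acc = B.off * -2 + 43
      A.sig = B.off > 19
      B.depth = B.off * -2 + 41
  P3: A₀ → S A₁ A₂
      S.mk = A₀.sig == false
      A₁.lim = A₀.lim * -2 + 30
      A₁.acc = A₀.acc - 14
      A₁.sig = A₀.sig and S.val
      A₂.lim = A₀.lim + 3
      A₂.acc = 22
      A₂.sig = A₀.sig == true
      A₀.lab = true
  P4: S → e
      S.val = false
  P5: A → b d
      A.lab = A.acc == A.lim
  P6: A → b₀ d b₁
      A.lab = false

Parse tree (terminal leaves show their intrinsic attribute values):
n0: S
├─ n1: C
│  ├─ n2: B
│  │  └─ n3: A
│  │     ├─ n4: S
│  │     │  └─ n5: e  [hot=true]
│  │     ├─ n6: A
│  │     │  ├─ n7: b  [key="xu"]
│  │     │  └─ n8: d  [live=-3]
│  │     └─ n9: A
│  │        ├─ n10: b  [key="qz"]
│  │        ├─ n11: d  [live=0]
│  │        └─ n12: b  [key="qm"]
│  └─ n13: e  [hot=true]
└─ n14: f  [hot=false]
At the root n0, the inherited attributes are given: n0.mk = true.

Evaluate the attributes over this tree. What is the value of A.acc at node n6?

1. n0.mk = true  [given at root]
2. n1.fin = false  [S.mk == false]
3. n1.pre = "rq"  ["rq"]
4. n2.off = 19  [len(C.pre) + 17]
5. n3.lim = 6  [6]
6. n3.acc = 5  [B.off * -2 + 43]
7. n3.sig = false  [B.off > 19]
8. n4.mk = true  [A₀.sig == false]
9. n5.hot = true  [terminal]
10. n4.val = false  [false]
11. n6.lim = 18  [A₀.lim * -2 + 30]
12. n6.acc = -9  [A₀.acc - 14]
13. n6.sig = false  [A₀.sig and S.val]
14. n7.key = "xu"  [terminal]
15. n8.live = -3  [terminal]
16. n6.lab = false  [A.acc == A.lim]
17. n9.lim = 9  [A₀.lim + 3]
18. n9.acc = 22  [22]
19. n9.sig = false  [A₀.sig == true]
20. n10.key = "qz"  [terminal]
21. n11.live = 0  [terminal]
22. n12.key = "qm"  [terminal]
23. n9.lab = false  [false]
24. n3.lab = true  [true]
25. n2.depth = 3  [B.off * -2 + 41]
26. n13.hot = true  [terminal]
27. n1.mk = true  [e.hot == true]
28. n14.hot = false  [terminal]
29. n0.val = true  [S.mk and C.mk]

-9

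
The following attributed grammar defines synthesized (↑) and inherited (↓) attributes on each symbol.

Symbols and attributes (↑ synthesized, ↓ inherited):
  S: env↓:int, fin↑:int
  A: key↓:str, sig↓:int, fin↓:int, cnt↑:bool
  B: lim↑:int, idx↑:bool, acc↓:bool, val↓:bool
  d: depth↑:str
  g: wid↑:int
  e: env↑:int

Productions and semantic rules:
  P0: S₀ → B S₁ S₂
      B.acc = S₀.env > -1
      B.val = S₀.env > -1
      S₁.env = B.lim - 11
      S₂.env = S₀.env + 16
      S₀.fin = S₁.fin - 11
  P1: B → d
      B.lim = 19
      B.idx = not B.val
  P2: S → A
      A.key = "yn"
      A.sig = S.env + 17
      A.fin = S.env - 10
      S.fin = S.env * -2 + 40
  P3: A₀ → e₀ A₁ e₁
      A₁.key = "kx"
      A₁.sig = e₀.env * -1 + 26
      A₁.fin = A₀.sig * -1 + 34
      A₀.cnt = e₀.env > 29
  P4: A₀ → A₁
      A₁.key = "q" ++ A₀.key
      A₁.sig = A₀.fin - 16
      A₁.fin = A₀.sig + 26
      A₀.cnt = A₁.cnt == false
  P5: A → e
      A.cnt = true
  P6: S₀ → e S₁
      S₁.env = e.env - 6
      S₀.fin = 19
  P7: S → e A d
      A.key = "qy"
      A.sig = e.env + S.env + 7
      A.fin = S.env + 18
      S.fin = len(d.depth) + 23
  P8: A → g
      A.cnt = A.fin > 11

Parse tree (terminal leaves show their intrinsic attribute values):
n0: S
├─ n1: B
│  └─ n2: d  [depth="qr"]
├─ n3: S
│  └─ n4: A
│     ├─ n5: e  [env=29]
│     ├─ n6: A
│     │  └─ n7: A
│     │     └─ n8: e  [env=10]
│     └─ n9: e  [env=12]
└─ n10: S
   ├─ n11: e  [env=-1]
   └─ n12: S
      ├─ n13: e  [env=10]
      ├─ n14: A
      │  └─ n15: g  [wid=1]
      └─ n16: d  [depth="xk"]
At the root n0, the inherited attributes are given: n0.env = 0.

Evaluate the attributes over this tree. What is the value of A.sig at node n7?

1. n0.env = 0  [given at root]
2. n1.acc = true  [S₀.env > -1]
3. n1.val = true  [S₀.env > -1]
4. n2.depth = "qr"  [terminal]
5. n1.lim = 19  [19]
6. n1.idx = false  [not B.val]
7. n3.env = 8  [B.lim - 11]
8. n4.key = "yn"  ["yn"]
9. n4.sig = 25  [S.env + 17]
10. n4.fin = -2  [S.env - 10]
11. n5.env = 29  [terminal]
12. n6.key = "kx"  ["kx"]
13. n6.sig = -3  [e₀.env * -1 + 26]
14. n6.fin = 9  [A₀.sig * -1 + 34]
15. n7.key = "qkx"  ["q" ++ A₀.key]
16. n7.sig = -7  [A₀.fin - 16]
17. n7.fin = 23  [A₀.sig + 26]
18. n8.env = 10  [terminal]
19. n7.cnt = true  [true]
20. n6.cnt = false  [A₁.cnt == false]
21. n9.env = 12  [terminal]
22. n4.cnt = false  [e₀.env > 29]
23. n3.fin = 24  [S.env * -2 + 40]
24. n10.env = 16  [S₀.env + 16]
25. n11.env = -1  [terminal]
26. n12.env = -7  [e.env - 6]
27. n13.env = 10  [terminal]
28. n14.key = "qy"  ["qy"]
29. n14.sig = 10  [e.env + S.env + 7]
30. n14.fin = 11  [S.env + 18]
31. n15.wid = 1  [terminal]
32. n14.cnt = false  [A.fin > 11]
33. n16.depth = "xk"  [terminal]
34. n12.fin = 25  [len(d.depth) + 23]
35. n10.fin = 19  [19]
36. n0.fin = 13  [S₁.fin - 11]

-7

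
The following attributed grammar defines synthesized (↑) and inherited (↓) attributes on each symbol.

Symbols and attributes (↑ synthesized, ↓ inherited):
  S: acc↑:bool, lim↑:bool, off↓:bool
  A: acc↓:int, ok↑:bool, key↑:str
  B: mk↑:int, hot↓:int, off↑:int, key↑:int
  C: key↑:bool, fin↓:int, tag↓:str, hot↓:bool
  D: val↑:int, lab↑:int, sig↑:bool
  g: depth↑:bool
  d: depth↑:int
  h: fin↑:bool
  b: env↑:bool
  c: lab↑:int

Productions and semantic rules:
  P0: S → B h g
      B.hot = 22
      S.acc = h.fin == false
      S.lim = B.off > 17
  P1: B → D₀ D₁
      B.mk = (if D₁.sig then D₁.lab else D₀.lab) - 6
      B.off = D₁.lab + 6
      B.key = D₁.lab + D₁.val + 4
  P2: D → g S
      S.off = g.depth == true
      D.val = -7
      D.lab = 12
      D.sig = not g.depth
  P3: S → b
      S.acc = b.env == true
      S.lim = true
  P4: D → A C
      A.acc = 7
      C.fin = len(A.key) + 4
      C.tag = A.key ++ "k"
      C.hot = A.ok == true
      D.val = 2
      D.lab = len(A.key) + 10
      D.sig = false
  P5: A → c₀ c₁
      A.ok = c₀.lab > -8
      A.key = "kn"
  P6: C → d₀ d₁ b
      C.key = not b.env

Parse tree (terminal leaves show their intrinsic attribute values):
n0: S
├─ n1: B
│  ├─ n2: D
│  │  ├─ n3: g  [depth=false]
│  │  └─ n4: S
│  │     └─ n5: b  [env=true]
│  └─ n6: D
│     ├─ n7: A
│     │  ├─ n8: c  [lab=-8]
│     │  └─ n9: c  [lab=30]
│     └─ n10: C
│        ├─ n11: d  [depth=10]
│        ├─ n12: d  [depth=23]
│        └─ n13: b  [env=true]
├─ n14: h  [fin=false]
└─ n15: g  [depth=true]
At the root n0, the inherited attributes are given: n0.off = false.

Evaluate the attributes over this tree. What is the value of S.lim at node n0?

true

1. n0.off = false  [given at root]
2. n1.hot = 22  [22]
3. n3.depth = false  [terminal]
4. n4.off = false  [g.depth == true]
5. n5.env = true  [terminal]
6. n4.acc = true  [b.env == true]
7. n4.lim = true  [true]
8. n2.val = -7  [-7]
9. n2.lab = 12  [12]
10. n2.sig = true  [not g.depth]
11. n7.acc = 7  [7]
12. n8.lab = -8  [terminal]
13. n9.lab = 30  [terminal]
14. n7.ok = false  [c₀.lab > -8]
15. n7.key = "kn"  ["kn"]
16. n10.fin = 6  [len(A.key) + 4]
17. n10.tag = "knk"  [A.key ++ "k"]
18. n10.hot = false  [A.ok == true]
19. n11.depth = 10  [terminal]
20. n12.depth = 23  [terminal]
21. n13.env = true  [terminal]
22. n10.key = false  [not b.env]
23. n6.val = 2  [2]
24. n6.lab = 12  [len(A.key) + 10]
25. n6.sig = false  [false]
26. n1.mk = 6  [(if D₁.sig then D₁.lab else D₀.lab) - 6]
27. n1.off = 18  [D₁.lab + 6]
28. n1.key = 18  [D₁.lab + D₁.val + 4]
29. n14.fin = false  [terminal]
30. n15.depth = true  [terminal]
31. n0.acc = true  [h.fin == false]
32. n0.lim = true  [B.off > 17]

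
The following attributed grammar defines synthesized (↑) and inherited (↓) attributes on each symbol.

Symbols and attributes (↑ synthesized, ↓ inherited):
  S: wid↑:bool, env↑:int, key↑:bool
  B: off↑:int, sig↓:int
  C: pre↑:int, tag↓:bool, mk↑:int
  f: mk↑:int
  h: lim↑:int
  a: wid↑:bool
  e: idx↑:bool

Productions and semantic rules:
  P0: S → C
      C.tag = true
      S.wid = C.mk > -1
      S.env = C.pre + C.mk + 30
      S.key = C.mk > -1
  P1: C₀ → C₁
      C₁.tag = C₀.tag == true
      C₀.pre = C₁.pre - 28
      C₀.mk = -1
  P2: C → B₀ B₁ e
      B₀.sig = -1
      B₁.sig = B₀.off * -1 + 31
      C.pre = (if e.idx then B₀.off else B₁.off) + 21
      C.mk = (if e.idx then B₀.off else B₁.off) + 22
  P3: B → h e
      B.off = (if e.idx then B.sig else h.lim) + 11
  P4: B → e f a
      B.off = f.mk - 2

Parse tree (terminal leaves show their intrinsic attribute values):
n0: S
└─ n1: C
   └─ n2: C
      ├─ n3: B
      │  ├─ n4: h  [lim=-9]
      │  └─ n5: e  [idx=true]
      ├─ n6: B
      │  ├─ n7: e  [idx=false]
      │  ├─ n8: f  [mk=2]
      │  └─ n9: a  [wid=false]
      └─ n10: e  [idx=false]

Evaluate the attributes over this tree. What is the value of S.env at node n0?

22

1. n1.tag = true  [true]
2. n2.tag = true  [C₀.tag == true]
3. n3.sig = -1  [-1]
4. n4.lim = -9  [terminal]
5. n5.idx = true  [terminal]
6. n3.off = 10  [(if e.idx then B.sig else h.lim) + 11]
7. n6.sig = 21  [B₀.off * -1 + 31]
8. n7.idx = false  [terminal]
9. n8.mk = 2  [terminal]
10. n9.wid = false  [terminal]
11. n6.off = 0  [f.mk - 2]
12. n10.idx = false  [terminal]
13. n2.pre = 21  [(if e.idx then B₀.off else B₁.off) + 21]
14. n2.mk = 22  [(if e.idx then B₀.off else B₁.off) + 22]
15. n1.pre = -7  [C₁.pre - 28]
16. n1.mk = -1  [-1]
17. n0.wid = false  [C.mk > -1]
18. n0.env = 22  [C.pre + C.mk + 30]
19. n0.key = false  [C.mk > -1]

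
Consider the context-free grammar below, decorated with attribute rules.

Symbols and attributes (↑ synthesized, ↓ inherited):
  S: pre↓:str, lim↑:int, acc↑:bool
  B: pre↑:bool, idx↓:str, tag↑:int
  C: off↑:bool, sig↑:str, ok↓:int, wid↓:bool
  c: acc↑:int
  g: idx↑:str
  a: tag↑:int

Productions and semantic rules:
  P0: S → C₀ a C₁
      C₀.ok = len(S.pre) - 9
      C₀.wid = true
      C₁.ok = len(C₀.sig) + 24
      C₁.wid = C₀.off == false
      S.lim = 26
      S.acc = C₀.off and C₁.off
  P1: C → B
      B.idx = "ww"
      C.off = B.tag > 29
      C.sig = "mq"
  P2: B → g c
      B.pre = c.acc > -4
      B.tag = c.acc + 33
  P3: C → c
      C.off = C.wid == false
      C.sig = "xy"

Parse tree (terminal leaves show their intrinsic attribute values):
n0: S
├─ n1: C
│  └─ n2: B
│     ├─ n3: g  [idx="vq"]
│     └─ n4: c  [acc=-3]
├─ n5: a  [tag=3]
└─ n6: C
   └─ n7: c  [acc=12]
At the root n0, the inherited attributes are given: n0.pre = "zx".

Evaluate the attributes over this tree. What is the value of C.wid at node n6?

false

1. n0.pre = "zx"  [given at root]
2. n1.ok = -7  [len(S.pre) - 9]
3. n1.wid = true  [true]
4. n2.idx = "ww"  ["ww"]
5. n3.idx = "vq"  [terminal]
6. n4.acc = -3  [terminal]
7. n2.pre = true  [c.acc > -4]
8. n2.tag = 30  [c.acc + 33]
9. n1.off = true  [B.tag > 29]
10. n1.sig = "mq"  ["mq"]
11. n5.tag = 3  [terminal]
12. n6.ok = 26  [len(C₀.sig) + 24]
13. n6.wid = false  [C₀.off == false]
14. n7.acc = 12  [terminal]
15. n6.off = true  [C.wid == false]
16. n6.sig = "xy"  ["xy"]
17. n0.lim = 26  [26]
18. n0.acc = true  [C₀.off and C₁.off]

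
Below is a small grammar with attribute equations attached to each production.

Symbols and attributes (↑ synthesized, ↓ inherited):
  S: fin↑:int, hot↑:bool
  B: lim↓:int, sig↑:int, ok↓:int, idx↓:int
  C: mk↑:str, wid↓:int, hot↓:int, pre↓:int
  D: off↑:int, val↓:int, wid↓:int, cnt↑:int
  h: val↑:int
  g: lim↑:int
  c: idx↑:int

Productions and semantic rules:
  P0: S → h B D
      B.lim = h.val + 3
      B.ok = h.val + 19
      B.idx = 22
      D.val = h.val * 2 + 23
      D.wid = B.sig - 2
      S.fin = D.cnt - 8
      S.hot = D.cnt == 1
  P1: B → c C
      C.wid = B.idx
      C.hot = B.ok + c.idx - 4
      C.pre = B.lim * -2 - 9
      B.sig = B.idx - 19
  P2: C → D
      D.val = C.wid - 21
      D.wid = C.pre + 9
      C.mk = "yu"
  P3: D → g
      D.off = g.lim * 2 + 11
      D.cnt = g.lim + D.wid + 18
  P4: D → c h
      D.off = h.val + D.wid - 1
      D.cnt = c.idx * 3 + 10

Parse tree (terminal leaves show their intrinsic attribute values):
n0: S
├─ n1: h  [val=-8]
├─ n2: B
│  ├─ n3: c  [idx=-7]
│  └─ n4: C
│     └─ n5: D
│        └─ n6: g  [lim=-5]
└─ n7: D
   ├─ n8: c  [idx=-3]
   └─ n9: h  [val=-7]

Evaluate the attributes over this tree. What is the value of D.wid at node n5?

10

1. n1.val = -8  [terminal]
2. n2.lim = -5  [h.val + 3]
3. n2.ok = 11  [h.val + 19]
4. n2.idx = 22  [22]
5. n3.idx = -7  [terminal]
6. n4.wid = 22  [B.idx]
7. n4.hot = 0  [B.ok + c.idx - 4]
8. n4.pre = 1  [B.lim * -2 - 9]
9. n5.val = 1  [C.wid - 21]
10. n5.wid = 10  [C.pre + 9]
11. n6.lim = -5  [terminal]
12. n5.off = 1  [g.lim * 2 + 11]
13. n5.cnt = 23  [g.lim + D.wid + 18]
14. n4.mk = "yu"  ["yu"]
15. n2.sig = 3  [B.idx - 19]
16. n7.val = 7  [h.val * 2 + 23]
17. n7.wid = 1  [B.sig - 2]
18. n8.idx = -3  [terminal]
19. n9.val = -7  [terminal]
20. n7.off = -7  [h.val + D.wid - 1]
21. n7.cnt = 1  [c.idx * 3 + 10]
22. n0.fin = -7  [D.cnt - 8]
23. n0.hot = true  [D.cnt == 1]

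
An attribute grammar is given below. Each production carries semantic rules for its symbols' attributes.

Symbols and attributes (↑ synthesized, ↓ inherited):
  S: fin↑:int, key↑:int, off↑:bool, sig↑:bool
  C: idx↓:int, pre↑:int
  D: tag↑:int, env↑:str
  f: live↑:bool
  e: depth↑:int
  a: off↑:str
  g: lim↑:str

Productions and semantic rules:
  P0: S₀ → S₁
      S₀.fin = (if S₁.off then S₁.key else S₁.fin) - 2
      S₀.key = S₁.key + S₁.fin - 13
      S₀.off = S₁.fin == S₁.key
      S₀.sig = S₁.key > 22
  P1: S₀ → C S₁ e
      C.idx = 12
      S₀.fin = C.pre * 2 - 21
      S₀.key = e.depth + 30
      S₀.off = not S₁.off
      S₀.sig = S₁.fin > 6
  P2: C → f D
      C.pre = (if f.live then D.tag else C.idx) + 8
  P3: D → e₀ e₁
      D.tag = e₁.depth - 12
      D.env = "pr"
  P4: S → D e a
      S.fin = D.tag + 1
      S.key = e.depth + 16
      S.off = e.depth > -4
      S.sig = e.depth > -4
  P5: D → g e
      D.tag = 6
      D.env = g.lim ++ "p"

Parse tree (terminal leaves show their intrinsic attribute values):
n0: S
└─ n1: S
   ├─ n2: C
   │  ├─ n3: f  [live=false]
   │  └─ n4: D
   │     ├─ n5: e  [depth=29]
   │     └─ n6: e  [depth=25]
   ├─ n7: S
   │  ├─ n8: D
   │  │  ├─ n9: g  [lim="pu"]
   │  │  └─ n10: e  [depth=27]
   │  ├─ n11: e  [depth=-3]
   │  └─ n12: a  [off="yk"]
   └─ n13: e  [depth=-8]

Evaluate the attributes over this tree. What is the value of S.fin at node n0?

17

1. n2.idx = 12  [12]
2. n3.live = false  [terminal]
3. n5.depth = 29  [terminal]
4. n6.depth = 25  [terminal]
5. n4.tag = 13  [e₁.depth - 12]
6. n4.env = "pr"  ["pr"]
7. n2.pre = 20  [(if f.live then D.tag else C.idx) + 8]
8. n9.lim = "pu"  [terminal]
9. n10.depth = 27  [terminal]
10. n8.tag = 6  [6]
11. n8.env = "pup"  [g.lim ++ "p"]
12. n11.depth = -3  [terminal]
13. n12.off = "yk"  [terminal]
14. n7.fin = 7  [D.tag + 1]
15. n7.key = 13  [e.depth + 16]
16. n7.off = true  [e.depth > -4]
17. n7.sig = true  [e.depth > -4]
18. n13.depth = -8  [terminal]
19. n1.fin = 19  [C.pre * 2 - 21]
20. n1.key = 22  [e.depth + 30]
21. n1.off = false  [not S₁.off]
22. n1.sig = true  [S₁.fin > 6]
23. n0.fin = 17  [(if S₁.off then S₁.key else S₁.fin) - 2]
24. n0.key = 28  [S₁.key + S₁.fin - 13]
25. n0.off = false  [S₁.fin == S₁.key]
26. n0.sig = false  [S₁.key > 22]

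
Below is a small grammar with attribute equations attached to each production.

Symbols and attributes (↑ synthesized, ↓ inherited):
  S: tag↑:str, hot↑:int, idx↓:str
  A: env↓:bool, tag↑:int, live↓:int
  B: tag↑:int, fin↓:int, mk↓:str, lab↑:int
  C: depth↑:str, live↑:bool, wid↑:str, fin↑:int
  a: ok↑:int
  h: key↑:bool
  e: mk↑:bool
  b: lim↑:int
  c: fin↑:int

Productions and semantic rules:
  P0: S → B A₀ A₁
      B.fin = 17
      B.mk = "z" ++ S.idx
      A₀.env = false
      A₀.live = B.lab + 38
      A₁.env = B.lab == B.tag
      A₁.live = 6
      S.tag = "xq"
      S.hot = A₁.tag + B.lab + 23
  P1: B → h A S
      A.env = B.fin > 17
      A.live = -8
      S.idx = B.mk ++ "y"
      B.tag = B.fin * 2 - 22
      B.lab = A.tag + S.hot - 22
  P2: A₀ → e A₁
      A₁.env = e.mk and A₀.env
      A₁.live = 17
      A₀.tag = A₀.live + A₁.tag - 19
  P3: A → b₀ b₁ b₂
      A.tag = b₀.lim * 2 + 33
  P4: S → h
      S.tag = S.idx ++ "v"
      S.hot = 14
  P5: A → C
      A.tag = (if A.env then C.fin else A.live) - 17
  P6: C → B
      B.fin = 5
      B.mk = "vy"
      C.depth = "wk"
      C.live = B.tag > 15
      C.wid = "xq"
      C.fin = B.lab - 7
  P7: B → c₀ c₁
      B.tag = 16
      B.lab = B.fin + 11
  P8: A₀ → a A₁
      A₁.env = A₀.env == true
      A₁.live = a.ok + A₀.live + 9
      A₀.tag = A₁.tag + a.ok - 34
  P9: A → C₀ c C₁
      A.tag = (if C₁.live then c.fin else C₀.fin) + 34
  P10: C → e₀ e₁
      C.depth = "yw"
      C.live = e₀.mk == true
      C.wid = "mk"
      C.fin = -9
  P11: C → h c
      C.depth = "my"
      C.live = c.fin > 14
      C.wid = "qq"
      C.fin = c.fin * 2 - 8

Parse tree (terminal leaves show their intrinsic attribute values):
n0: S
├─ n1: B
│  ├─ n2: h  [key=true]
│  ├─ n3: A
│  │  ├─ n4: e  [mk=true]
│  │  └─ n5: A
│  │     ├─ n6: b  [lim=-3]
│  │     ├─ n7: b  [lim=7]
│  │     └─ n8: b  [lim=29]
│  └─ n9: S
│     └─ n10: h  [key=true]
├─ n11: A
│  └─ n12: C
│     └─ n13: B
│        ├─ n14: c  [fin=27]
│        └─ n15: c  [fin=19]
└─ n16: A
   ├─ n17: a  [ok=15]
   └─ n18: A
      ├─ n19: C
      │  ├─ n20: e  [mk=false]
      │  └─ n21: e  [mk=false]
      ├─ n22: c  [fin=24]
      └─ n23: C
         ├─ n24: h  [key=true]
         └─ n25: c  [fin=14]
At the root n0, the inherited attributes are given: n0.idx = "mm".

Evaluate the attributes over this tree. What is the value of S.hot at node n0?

1. n0.idx = "mm"  [given at root]
2. n1.fin = 17  [17]
3. n1.mk = "zmm"  ["z" ++ S.idx]
4. n2.key = true  [terminal]
5. n3.env = false  [B.fin > 17]
6. n3.live = -8  [-8]
7. n4.mk = true  [terminal]
8. n5.env = false  [e.mk and A₀.env]
9. n5.live = 17  [17]
10. n6.lim = -3  [terminal]
11. n7.lim = 7  [terminal]
12. n8.lim = 29  [terminal]
13. n5.tag = 27  [b₀.lim * 2 + 33]
14. n3.tag = 0  [A₀.live + A₁.tag - 19]
15. n9.idx = "zmmy"  [B.mk ++ "y"]
16. n10.key = true  [terminal]
17. n9.tag = "zmmyv"  [S.idx ++ "v"]
18. n9.hot = 14  [14]
19. n1.tag = 12  [B.fin * 2 - 22]
20. n1.lab = -8  [A.tag + S.hot - 22]
21. n11.env = false  [false]
22. n11.live = 30  [B.lab + 38]
23. n13.fin = 5  [5]
24. n13.mk = "vy"  ["vy"]
25. n14.fin = 27  [terminal]
26. n15.fin = 19  [terminal]
27. n13.tag = 16  [16]
28. n13.lab = 16  [B.fin + 11]
29. n12.depth = "wk"  ["wk"]
30. n12.live = true  [B.tag > 15]
31. n12.wid = "xq"  ["xq"]
32. n12.fin = 9  [B.lab - 7]
33. n11.tag = 13  [(if A.env then C.fin else A.live) - 17]
34. n16.env = false  [B.lab == B.tag]
35. n16.live = 6  [6]
36. n17.ok = 15  [terminal]
37. n18.env = false  [A₀.env == true]
38. n18.live = 30  [a.ok + A₀.live + 9]
39. n20.mk = false  [terminal]
40. n21.mk = false  [terminal]
41. n19.depth = "yw"  ["yw"]
42. n19.live = false  [e₀.mk == true]
43. n19.wid = "mk"  ["mk"]
44. n19.fin = -9  [-9]
45. n22.fin = 24  [terminal]
46. n24.key = true  [terminal]
47. n25.fin = 14  [terminal]
48. n23.depth = "my"  ["my"]
49. n23.live = false  [c.fin > 14]
50. n23.wid = "qq"  ["qq"]
51. n23.fin = 20  [c.fin * 2 - 8]
52. n18.tag = 25  [(if C₁.live then c.fin else C₀.fin) + 34]
53. n16.tag = 6  [A₁.tag + a.ok - 34]
54. n0.tag = "xq"  ["xq"]
55. n0.hot = 21  [A₁.tag + B.lab + 23]

21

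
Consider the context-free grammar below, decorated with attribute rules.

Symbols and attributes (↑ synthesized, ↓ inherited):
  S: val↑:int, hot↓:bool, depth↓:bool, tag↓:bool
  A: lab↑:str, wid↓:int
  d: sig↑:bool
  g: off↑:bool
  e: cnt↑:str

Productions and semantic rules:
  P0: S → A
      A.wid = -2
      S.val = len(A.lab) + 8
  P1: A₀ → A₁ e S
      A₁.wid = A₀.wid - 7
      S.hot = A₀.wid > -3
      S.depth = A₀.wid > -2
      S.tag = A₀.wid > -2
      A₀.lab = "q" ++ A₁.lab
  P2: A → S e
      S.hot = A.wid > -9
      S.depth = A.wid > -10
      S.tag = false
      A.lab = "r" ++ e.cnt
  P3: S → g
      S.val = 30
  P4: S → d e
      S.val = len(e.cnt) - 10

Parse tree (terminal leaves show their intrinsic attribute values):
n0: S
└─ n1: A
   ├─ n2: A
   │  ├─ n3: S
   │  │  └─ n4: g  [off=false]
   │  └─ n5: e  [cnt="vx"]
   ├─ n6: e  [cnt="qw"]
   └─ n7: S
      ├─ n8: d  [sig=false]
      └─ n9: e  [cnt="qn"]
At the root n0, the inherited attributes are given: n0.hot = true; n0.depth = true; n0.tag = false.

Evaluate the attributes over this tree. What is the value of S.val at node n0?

12

1. n0.hot = true  [given at root]
2. n0.depth = true  [given at root]
3. n0.tag = false  [given at root]
4. n1.wid = -2  [-2]
5. n2.wid = -9  [A₀.wid - 7]
6. n3.hot = false  [A.wid > -9]
7. n3.depth = true  [A.wid > -10]
8. n3.tag = false  [false]
9. n4.off = false  [terminal]
10. n3.val = 30  [30]
11. n5.cnt = "vx"  [terminal]
12. n2.lab = "rvx"  ["r" ++ e.cnt]
13. n6.cnt = "qw"  [terminal]
14. n7.hot = true  [A₀.wid > -3]
15. n7.depth = false  [A₀.wid > -2]
16. n7.tag = false  [A₀.wid > -2]
17. n8.sig = false  [terminal]
18. n9.cnt = "qn"  [terminal]
19. n7.val = -8  [len(e.cnt) - 10]
20. n1.lab = "qrvx"  ["q" ++ A₁.lab]
21. n0.val = 12  [len(A.lab) + 8]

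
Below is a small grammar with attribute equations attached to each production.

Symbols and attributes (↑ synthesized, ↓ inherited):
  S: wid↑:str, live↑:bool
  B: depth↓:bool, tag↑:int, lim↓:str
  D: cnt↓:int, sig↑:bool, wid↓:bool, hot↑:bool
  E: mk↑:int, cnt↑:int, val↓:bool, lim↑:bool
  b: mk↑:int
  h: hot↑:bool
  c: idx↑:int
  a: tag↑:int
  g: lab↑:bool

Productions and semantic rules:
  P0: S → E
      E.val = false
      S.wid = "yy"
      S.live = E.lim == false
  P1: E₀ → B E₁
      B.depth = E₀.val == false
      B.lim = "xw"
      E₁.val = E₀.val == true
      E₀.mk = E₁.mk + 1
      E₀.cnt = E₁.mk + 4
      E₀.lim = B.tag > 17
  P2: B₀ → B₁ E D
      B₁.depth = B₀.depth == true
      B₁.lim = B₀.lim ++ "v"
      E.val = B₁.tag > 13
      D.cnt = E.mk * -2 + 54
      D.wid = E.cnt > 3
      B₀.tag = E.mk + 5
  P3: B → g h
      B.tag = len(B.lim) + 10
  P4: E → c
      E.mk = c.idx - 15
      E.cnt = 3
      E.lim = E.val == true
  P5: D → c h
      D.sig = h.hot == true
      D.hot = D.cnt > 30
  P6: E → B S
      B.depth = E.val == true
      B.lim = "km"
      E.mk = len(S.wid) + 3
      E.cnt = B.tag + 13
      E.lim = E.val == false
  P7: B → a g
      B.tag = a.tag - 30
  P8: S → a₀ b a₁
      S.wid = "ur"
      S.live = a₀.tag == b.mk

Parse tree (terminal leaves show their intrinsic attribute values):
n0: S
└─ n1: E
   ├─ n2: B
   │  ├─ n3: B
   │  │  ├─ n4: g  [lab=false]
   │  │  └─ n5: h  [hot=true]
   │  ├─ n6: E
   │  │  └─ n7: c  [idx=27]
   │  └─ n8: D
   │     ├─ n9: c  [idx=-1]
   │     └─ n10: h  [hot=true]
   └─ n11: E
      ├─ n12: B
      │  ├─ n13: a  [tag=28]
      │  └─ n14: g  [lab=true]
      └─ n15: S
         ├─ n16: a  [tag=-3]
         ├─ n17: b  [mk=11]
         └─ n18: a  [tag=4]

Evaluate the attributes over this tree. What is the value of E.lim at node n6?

false

1. n1.val = false  [false]
2. n2.depth = true  [E₀.val == false]
3. n2.lim = "xw"  ["xw"]
4. n3.depth = true  [B₀.depth == true]
5. n3.lim = "xwv"  [B₀.lim ++ "v"]
6. n4.lab = false  [terminal]
7. n5.hot = true  [terminal]
8. n3.tag = 13  [len(B.lim) + 10]
9. n6.val = false  [B₁.tag > 13]
10. n7.idx = 27  [terminal]
11. n6.mk = 12  [c.idx - 15]
12. n6.cnt = 3  [3]
13. n6.lim = false  [E.val == true]
14. n8.cnt = 30  [E.mk * -2 + 54]
15. n8.wid = false  [E.cnt > 3]
16. n9.idx = -1  [terminal]
17. n10.hot = true  [terminal]
18. n8.sig = true  [h.hot == true]
19. n8.hot = false  [D.cnt > 30]
20. n2.tag = 17  [E.mk + 5]
21. n11.val = false  [E₀.val == true]
22. n12.depth = false  [E.val == true]
23. n12.lim = "km"  ["km"]
24. n13.tag = 28  [terminal]
25. n14.lab = true  [terminal]
26. n12.tag = -2  [a.tag - 30]
27. n16.tag = -3  [terminal]
28. n17.mk = 11  [terminal]
29. n18.tag = 4  [terminal]
30. n15.wid = "ur"  ["ur"]
31. n15.live = false  [a₀.tag == b.mk]
32. n11.mk = 5  [len(S.wid) + 3]
33. n11.cnt = 11  [B.tag + 13]
34. n11.lim = true  [E.val == false]
35. n1.mk = 6  [E₁.mk + 1]
36. n1.cnt = 9  [E₁.mk + 4]
37. n1.lim = false  [B.tag > 17]
38. n0.wid = "yy"  ["yy"]
39. n0.live = true  [E.lim == false]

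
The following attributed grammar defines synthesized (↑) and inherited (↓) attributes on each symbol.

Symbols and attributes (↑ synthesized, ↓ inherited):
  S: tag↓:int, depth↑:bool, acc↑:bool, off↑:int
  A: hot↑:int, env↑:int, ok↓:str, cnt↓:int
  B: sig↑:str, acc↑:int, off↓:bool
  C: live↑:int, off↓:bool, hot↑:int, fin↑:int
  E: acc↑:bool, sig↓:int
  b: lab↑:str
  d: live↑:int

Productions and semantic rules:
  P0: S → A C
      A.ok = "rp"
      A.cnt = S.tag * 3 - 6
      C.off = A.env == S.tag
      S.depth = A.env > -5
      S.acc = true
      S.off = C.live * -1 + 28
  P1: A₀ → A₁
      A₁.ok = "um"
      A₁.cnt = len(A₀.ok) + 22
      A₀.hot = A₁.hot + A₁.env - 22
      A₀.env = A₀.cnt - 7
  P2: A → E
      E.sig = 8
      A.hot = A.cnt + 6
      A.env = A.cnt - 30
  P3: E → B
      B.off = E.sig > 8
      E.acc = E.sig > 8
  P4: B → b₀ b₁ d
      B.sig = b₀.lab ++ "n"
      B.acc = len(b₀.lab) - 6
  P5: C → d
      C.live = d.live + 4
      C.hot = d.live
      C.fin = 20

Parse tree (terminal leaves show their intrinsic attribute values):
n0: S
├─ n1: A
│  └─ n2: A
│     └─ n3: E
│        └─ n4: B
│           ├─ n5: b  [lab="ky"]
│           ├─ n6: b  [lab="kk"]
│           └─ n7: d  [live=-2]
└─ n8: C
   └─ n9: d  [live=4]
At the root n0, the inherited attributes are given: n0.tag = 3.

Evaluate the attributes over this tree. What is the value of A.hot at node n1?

1. n0.tag = 3  [given at root]
2. n1.ok = "rp"  ["rp"]
3. n1.cnt = 3  [S.tag * 3 - 6]
4. n2.ok = "um"  ["um"]
5. n2.cnt = 24  [len(A₀.ok) + 22]
6. n3.sig = 8  [8]
7. n4.off = false  [E.sig > 8]
8. n5.lab = "ky"  [terminal]
9. n6.lab = "kk"  [terminal]
10. n7.live = -2  [terminal]
11. n4.sig = "kyn"  [b₀.lab ++ "n"]
12. n4.acc = -4  [len(b₀.lab) - 6]
13. n3.acc = false  [E.sig > 8]
14. n2.hot = 30  [A.cnt + 6]
15. n2.env = -6  [A.cnt - 30]
16. n1.hot = 2  [A₁.hot + A₁.env - 22]
17. n1.env = -4  [A₀.cnt - 7]
18. n8.off = false  [A.env == S.tag]
19. n9.live = 4  [terminal]
20. n8.live = 8  [d.live + 4]
21. n8.hot = 4  [d.live]
22. n8.fin = 20  [20]
23. n0.depth = true  [A.env > -5]
24. n0.acc = true  [true]
25. n0.off = 20  [C.live * -1 + 28]

2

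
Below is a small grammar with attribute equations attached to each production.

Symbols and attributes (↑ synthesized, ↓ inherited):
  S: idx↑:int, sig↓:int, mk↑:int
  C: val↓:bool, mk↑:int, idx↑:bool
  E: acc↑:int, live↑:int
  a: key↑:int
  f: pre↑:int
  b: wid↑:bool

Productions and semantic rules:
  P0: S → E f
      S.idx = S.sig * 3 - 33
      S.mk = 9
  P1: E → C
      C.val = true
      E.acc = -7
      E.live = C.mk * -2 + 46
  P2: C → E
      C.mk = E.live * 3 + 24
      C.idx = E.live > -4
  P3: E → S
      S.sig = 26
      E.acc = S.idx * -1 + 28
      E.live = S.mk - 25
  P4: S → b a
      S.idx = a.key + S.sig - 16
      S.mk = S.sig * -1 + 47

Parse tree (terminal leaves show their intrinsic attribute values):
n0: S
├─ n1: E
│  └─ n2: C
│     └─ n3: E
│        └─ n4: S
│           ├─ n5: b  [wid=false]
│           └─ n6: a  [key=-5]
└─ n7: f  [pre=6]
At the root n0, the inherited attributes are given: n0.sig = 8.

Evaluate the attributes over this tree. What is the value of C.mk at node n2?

12

1. n0.sig = 8  [given at root]
2. n2.val = true  [true]
3. n4.sig = 26  [26]
4. n5.wid = false  [terminal]
5. n6.key = -5  [terminal]
6. n4.idx = 5  [a.key + S.sig - 16]
7. n4.mk = 21  [S.sig * -1 + 47]
8. n3.acc = 23  [S.idx * -1 + 28]
9. n3.live = -4  [S.mk - 25]
10. n2.mk = 12  [E.live * 3 + 24]
11. n2.idx = false  [E.live > -4]
12. n1.acc = -7  [-7]
13. n1.live = 22  [C.mk * -2 + 46]
14. n7.pre = 6  [terminal]
15. n0.idx = -9  [S.sig * 3 - 33]
16. n0.mk = 9  [9]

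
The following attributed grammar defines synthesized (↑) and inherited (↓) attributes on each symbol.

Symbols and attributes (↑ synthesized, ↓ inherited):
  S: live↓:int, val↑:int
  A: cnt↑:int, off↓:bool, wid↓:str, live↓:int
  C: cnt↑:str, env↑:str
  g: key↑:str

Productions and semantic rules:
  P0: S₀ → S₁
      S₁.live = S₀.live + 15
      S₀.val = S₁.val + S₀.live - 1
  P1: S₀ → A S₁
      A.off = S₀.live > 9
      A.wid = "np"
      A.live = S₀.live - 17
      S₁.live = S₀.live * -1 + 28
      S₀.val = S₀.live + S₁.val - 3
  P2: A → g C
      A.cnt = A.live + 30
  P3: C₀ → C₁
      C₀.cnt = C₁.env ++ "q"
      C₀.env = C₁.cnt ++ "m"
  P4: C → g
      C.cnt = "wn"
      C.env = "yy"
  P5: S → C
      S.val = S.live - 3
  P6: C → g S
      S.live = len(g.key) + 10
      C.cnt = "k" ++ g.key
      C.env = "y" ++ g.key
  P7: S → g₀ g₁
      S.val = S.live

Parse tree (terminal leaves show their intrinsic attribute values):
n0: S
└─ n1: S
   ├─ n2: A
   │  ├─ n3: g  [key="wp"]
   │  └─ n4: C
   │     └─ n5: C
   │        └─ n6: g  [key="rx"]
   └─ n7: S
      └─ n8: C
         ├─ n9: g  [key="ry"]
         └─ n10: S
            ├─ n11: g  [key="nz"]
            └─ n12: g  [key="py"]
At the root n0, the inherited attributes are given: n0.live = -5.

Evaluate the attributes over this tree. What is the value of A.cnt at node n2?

1. n0.live = -5  [given at root]
2. n1.live = 10  [S₀.live + 15]
3. n2.off = true  [S₀.live > 9]
4. n2.wid = "np"  ["np"]
5. n2.live = -7  [S₀.live - 17]
6. n3.key = "wp"  [terminal]
7. n6.key = "rx"  [terminal]
8. n5.cnt = "wn"  ["wn"]
9. n5.env = "yy"  ["yy"]
10. n4.cnt = "yyq"  [C₁.env ++ "q"]
11. n4.env = "wnm"  [C₁.cnt ++ "m"]
12. n2.cnt = 23  [A.live + 30]
13. n7.live = 18  [S₀.live * -1 + 28]
14. n9.key = "ry"  [terminal]
15. n10.live = 12  [len(g.key) + 10]
16. n11.key = "nz"  [terminal]
17. n12.key = "py"  [terminal]
18. n10.val = 12  [S.live]
19. n8.cnt = "kry"  ["k" ++ g.key]
20. n8.env = "yry"  ["y" ++ g.key]
21. n7.val = 15  [S.live - 3]
22. n1.val = 22  [S₀.live + S₁.val - 3]
23. n0.val = 16  [S₁.val + S₀.live - 1]

23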